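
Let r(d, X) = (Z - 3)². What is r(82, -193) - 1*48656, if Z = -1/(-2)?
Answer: -194599/4 ≈ -48650.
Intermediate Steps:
Z = ½ (Z = -1*(-½) = ½ ≈ 0.50000)
r(d, X) = 25/4 (r(d, X) = (½ - 3)² = (-5/2)² = 25/4)
r(82, -193) - 1*48656 = 25/4 - 1*48656 = 25/4 - 48656 = -194599/4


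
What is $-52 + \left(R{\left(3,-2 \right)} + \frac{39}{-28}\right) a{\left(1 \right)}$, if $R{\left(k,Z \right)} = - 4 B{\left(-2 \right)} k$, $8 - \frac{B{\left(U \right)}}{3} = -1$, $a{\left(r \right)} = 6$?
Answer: $- \frac{28061}{14} \approx -2004.4$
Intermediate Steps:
$B{\left(U \right)} = 27$ ($B{\left(U \right)} = 24 - -3 = 24 + 3 = 27$)
$R{\left(k,Z \right)} = - 108 k$ ($R{\left(k,Z \right)} = \left(-4\right) 27 k = - 108 k$)
$-52 + \left(R{\left(3,-2 \right)} + \frac{39}{-28}\right) a{\left(1 \right)} = -52 + \left(\left(-108\right) 3 + \frac{39}{-28}\right) 6 = -52 + \left(-324 + 39 \left(- \frac{1}{28}\right)\right) 6 = -52 + \left(-324 - \frac{39}{28}\right) 6 = -52 - \frac{27333}{14} = - \frac{28061}{14}$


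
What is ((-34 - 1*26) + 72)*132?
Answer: 1584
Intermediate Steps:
((-34 - 1*26) + 72)*132 = ((-34 - 26) + 72)*132 = (-60 + 72)*132 = 12*132 = 1584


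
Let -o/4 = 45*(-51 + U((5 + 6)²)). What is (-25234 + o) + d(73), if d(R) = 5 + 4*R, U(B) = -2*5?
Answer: -13957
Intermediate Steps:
U(B) = -10
o = 10980 (o = -180*(-51 - 10) = -180*(-61) = -4*(-2745) = 10980)
(-25234 + o) + d(73) = (-25234 + 10980) + (5 + 4*73) = -14254 + (5 + 292) = -14254 + 297 = -13957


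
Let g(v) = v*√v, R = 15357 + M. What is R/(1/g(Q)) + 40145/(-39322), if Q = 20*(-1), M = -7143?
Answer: -40145/39322 - 328560*I*√5 ≈ -1.0209 - 7.3468e+5*I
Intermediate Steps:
Q = -20
R = 8214 (R = 15357 - 7143 = 8214)
g(v) = v^(3/2)
R/(1/g(Q)) + 40145/(-39322) = 8214/(1/((-20)^(3/2))) + 40145/(-39322) = 8214/(1/(-40*I*√5)) + 40145*(-1/39322) = 8214/((I*√5/200)) - 40145/39322 = 8214*(-40*I*√5) - 40145/39322 = -328560*I*√5 - 40145/39322 = -40145/39322 - 328560*I*√5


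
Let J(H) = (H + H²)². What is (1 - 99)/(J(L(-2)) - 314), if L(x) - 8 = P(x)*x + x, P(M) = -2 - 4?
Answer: -49/58325 ≈ -0.00084012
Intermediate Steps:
P(M) = -6
L(x) = 8 - 5*x (L(x) = 8 + (-6*x + x) = 8 - 5*x)
(1 - 99)/(J(L(-2)) - 314) = (1 - 99)/((8 - 5*(-2))²*(1 + (8 - 5*(-2)))² - 314) = -98/((8 + 10)²*(1 + (8 + 10))² - 314) = -98/(18²*(1 + 18)² - 314) = -98/(324*19² - 314) = -98/(324*361 - 314) = -98/(116964 - 314) = -98/116650 = -98*1/116650 = -49/58325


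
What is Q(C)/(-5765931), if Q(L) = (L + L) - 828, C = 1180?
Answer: -1532/5765931 ≈ -0.00026570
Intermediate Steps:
Q(L) = -828 + 2*L (Q(L) = 2*L - 828 = -828 + 2*L)
Q(C)/(-5765931) = (-828 + 2*1180)/(-5765931) = (-828 + 2360)*(-1/5765931) = 1532*(-1/5765931) = -1532/5765931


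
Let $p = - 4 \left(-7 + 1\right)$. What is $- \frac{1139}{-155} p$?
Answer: $\frac{27336}{155} \approx 176.36$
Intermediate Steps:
$p = 24$ ($p = \left(-4\right) \left(-6\right) = 24$)
$- \frac{1139}{-155} p = - \frac{1139}{-155} \cdot 24 = \left(-1139\right) \left(- \frac{1}{155}\right) 24 = \frac{1139}{155} \cdot 24 = \frac{27336}{155}$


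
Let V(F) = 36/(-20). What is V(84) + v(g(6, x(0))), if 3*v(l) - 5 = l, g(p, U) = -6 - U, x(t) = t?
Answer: -32/15 ≈ -2.1333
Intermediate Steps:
V(F) = -9/5 (V(F) = 36*(-1/20) = -9/5)
v(l) = 5/3 + l/3
V(84) + v(g(6, x(0))) = -9/5 + (5/3 + (-6 - 1*0)/3) = -9/5 + (5/3 + (-6 + 0)/3) = -9/5 + (5/3 + (⅓)*(-6)) = -9/5 + (5/3 - 2) = -9/5 - ⅓ = -32/15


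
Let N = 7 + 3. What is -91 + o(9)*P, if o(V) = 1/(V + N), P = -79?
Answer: -1808/19 ≈ -95.158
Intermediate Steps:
N = 10
o(V) = 1/(10 + V) (o(V) = 1/(V + 10) = 1/(10 + V))
-91 + o(9)*P = -91 - 79/(10 + 9) = -91 - 79/19 = -1808/19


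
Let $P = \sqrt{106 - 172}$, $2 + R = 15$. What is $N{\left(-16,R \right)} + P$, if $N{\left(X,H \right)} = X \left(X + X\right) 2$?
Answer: $1024 + i \sqrt{66} \approx 1024.0 + 8.124 i$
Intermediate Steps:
$R = 13$ ($R = -2 + 15 = 13$)
$N{\left(X,H \right)} = 4 X^{2}$ ($N{\left(X,H \right)} = X 2 X 2 = 2 X^{2} \cdot 2 = 4 X^{2}$)
$P = i \sqrt{66}$ ($P = \sqrt{-66} = i \sqrt{66} \approx 8.124 i$)
$N{\left(-16,R \right)} + P = 4 \left(-16\right)^{2} + i \sqrt{66} = 4 \cdot 256 + i \sqrt{66} = 1024 + i \sqrt{66}$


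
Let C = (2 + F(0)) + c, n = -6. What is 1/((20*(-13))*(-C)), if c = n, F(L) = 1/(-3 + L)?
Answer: -3/3380 ≈ -0.00088757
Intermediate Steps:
c = -6
C = -13/3 (C = (2 + 1/(-3 + 0)) - 6 = (2 + 1/(-3)) - 6 = (2 - ⅓) - 6 = 5/3 - 6 = -13/3 ≈ -4.3333)
1/((20*(-13))*(-C)) = 1/((20*(-13))*(-1*(-13/3))) = 1/(-260*13/3) = 1/(-3380/3) = -3/3380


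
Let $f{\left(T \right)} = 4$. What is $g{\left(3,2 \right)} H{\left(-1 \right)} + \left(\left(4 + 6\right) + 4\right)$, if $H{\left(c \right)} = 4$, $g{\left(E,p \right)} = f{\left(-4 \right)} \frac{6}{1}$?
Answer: $110$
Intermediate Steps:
$g{\left(E,p \right)} = 24$ ($g{\left(E,p \right)} = 4 \cdot \frac{6}{1} = 4 \cdot 6 \cdot 1 = 4 \cdot 6 = 24$)
$g{\left(3,2 \right)} H{\left(-1 \right)} + \left(\left(4 + 6\right) + 4\right) = 24 \cdot 4 + \left(\left(4 + 6\right) + 4\right) = 96 + \left(10 + 4\right) = 96 + 14 = 110$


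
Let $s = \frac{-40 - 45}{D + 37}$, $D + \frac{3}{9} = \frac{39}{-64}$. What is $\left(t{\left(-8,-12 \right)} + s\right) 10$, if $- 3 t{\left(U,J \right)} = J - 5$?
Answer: $\frac{687310}{20769} \approx 33.093$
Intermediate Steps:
$t{\left(U,J \right)} = \frac{5}{3} - \frac{J}{3}$ ($t{\left(U,J \right)} = - \frac{J - 5}{3} = - \frac{-5 + J}{3} = \frac{5}{3} - \frac{J}{3}$)
$D = - \frac{181}{192}$ ($D = - \frac{1}{3} + \frac{39}{-64} = - \frac{1}{3} + 39 \left(- \frac{1}{64}\right) = - \frac{1}{3} - \frac{39}{64} = - \frac{181}{192} \approx -0.94271$)
$s = - \frac{16320}{6923}$ ($s = \frac{-40 - 45}{- \frac{181}{192} + 37} = - \frac{85}{\frac{6923}{192}} = \left(-85\right) \frac{192}{6923} = - \frac{16320}{6923} \approx -2.3574$)
$\left(t{\left(-8,-12 \right)} + s\right) 10 = \left(\left(\frac{5}{3} - -4\right) - \frac{16320}{6923}\right) 10 = \left(\left(\frac{5}{3} + 4\right) - \frac{16320}{6923}\right) 10 = \left(\frac{17}{3} - \frac{16320}{6923}\right) 10 = \frac{68731}{20769} \cdot 10 = \frac{687310}{20769}$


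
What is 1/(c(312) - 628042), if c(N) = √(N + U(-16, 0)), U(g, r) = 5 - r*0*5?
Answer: -628042/394436753447 - √317/394436753447 ≈ -1.5923e-6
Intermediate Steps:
U(g, r) = 5 (U(g, r) = 5 - 0*5 = 5 - 1*0 = 5 + 0 = 5)
c(N) = √(5 + N) (c(N) = √(N + 5) = √(5 + N))
1/(c(312) - 628042) = 1/(√(5 + 312) - 628042) = 1/(√317 - 628042) = 1/(-628042 + √317)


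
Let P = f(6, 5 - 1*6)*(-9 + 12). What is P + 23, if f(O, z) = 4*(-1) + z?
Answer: 8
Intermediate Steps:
f(O, z) = -4 + z
P = -15 (P = (-4 + (5 - 1*6))*(-9 + 12) = (-4 + (5 - 6))*3 = (-4 - 1)*3 = -5*3 = -15)
P + 23 = -15 + 23 = 8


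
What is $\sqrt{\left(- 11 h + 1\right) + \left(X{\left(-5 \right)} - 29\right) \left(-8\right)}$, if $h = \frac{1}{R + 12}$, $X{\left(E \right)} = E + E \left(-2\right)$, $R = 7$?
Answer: $\frac{2 \sqrt{17366}}{19} \approx 13.872$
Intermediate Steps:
$X{\left(E \right)} = - E$ ($X{\left(E \right)} = E - 2 E = - E$)
$h = \frac{1}{19}$ ($h = \frac{1}{7 + 12} = \frac{1}{19} \approx 0.052632$)
$\sqrt{\left(- 11 h + 1\right) + \left(X{\left(-5 \right)} - 29\right) \left(-8\right)} = \sqrt{\left(\left(-11\right) \frac{1}{19} + 1\right) + \left(\left(-1\right) \left(-5\right) - 29\right) \left(-8\right)} = \sqrt{\left(- \frac{11}{19} + 1\right) + \left(5 - 29\right) \left(-8\right)} = \sqrt{\frac{8}{19} - -192} = \sqrt{\frac{8}{19} + 192} = \sqrt{\frac{3656}{19}} = \frac{2 \sqrt{17366}}{19}$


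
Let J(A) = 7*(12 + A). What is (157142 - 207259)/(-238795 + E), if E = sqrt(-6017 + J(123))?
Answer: 11967689015/57023057097 + 200468*I*sqrt(317)/57023057097 ≈ 0.20987 + 6.2593e-5*I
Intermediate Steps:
J(A) = 84 + 7*A
E = 4*I*sqrt(317) (E = sqrt(-6017 + (84 + 7*123)) = sqrt(-6017 + (84 + 861)) = sqrt(-6017 + 945) = sqrt(-5072) = 4*I*sqrt(317) ≈ 71.218*I)
(157142 - 207259)/(-238795 + E) = (157142 - 207259)/(-238795 + 4*I*sqrt(317)) = -50117/(-238795 + 4*I*sqrt(317))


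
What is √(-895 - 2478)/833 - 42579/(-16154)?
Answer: 42579/16154 + I*√3373/833 ≈ 2.6358 + 0.069721*I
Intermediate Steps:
√(-895 - 2478)/833 - 42579/(-16154) = √(-3373)*(1/833) - 42579*(-1/16154) = (I*√3373)*(1/833) + 42579/16154 = I*√3373/833 + 42579/16154 = 42579/16154 + I*√3373/833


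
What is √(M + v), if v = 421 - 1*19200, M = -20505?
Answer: 2*I*√9821 ≈ 198.2*I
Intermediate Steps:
v = -18779 (v = 421 - 19200 = -18779)
√(M + v) = √(-20505 - 18779) = √(-39284) = 2*I*√9821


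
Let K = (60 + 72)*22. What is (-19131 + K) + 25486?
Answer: 9259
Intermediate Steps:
K = 2904 (K = 132*22 = 2904)
(-19131 + K) + 25486 = (-19131 + 2904) + 25486 = -16227 + 25486 = 9259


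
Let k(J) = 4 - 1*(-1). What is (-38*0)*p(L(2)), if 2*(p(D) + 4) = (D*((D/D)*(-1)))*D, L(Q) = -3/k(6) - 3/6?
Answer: 0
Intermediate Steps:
k(J) = 5 (k(J) = 4 + 1 = 5)
L(Q) = -11/10 (L(Q) = -3/5 - 3/6 = -3*⅕ - 3*⅙ = -⅗ - ½ = -11/10)
p(D) = -4 - D²/2 (p(D) = -4 + ((D*((D/D)*(-1)))*D)/2 = -4 + ((D*(1*(-1)))*D)/2 = -4 + ((D*(-1))*D)/2 = -4 + ((-D)*D)/2 = -4 + (-D²)/2 = -4 - D²/2)
(-38*0)*p(L(2)) = (-38*0)*(-4 - (-11/10)²/2) = 0*(-4 - ½*121/100) = 0*(-4 - 121/200) = 0*(-921/200) = 0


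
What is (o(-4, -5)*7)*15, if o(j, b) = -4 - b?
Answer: 105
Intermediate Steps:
(o(-4, -5)*7)*15 = ((-4 - 1*(-5))*7)*15 = ((-4 + 5)*7)*15 = (1*7)*15 = 7*15 = 105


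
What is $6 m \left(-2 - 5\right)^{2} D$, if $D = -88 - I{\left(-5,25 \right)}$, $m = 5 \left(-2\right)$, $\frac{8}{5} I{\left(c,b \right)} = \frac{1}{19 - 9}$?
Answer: $\frac{1035615}{4} \approx 2.589 \cdot 10^{5}$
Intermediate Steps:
$I{\left(c,b \right)} = \frac{1}{16}$ ($I{\left(c,b \right)} = \frac{5}{8 \left(19 - 9\right)} = \frac{5}{8 \cdot 10} = \frac{5}{8} \cdot \frac{1}{10} = \frac{1}{16}$)
$m = -10$
$D = - \frac{1409}{16}$ ($D = -88 - \frac{1}{16} = - \frac{1409}{16} \approx -88.063$)
$6 m \left(-2 - 5\right)^{2} D = 6 \left(-10\right) \left(-2 - 5\right)^{2} \left(- \frac{1409}{16}\right) = - 60 \left(-7\right)^{2} \left(- \frac{1409}{16}\right) = \left(-60\right) 49 \left(- \frac{1409}{16}\right) = \left(-2940\right) \left(- \frac{1409}{16}\right) = \frac{1035615}{4}$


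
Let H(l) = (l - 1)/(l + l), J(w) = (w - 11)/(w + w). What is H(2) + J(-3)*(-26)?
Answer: -725/12 ≈ -60.417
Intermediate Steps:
J(w) = (-11 + w)/(2*w) (J(w) = (-11 + w)/((2*w)) = (-11 + w)*(1/(2*w)) = (-11 + w)/(2*w))
H(l) = (-1 + l)/(2*l) (H(l) = (-1 + l)/((2*l)) = (-1 + l)*(1/(2*l)) = (-1 + l)/(2*l))
H(2) + J(-3)*(-26) = (1/2)*(-1 + 2)/2 + ((1/2)*(-11 - 3)/(-3))*(-26) = (1/2)*(1/2)*1 + ((1/2)*(-1/3)*(-14))*(-26) = 1/4 + (7/3)*(-26) = 1/4 - 182/3 = -725/12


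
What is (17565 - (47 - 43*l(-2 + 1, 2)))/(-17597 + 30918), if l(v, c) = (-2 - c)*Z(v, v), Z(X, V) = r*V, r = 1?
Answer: 17690/13321 ≈ 1.3280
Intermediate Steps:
Z(X, V) = V (Z(X, V) = 1*V = V)
l(v, c) = v*(-2 - c) (l(v, c) = (-2 - c)*v = v*(-2 - c))
(17565 - (47 - 43*l(-2 + 1, 2)))/(-17597 + 30918) = (17565 - (47 - (-43)*(-2 + 1)*(2 + 2)))/(-17597 + 30918) = (17565 - (47 - (-43)*(-1)*4))/13321 = (17565 - (47 - 43*4))*(1/13321) = (17565 - (47 - 172))*(1/13321) = (17565 - 1*(-125))*(1/13321) = (17565 + 125)*(1/13321) = 17690*(1/13321) = 17690/13321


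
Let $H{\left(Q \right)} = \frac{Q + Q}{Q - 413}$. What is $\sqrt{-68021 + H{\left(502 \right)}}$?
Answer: $\frac{i \sqrt{538704985}}{89} \approx 260.79 i$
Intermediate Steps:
$H{\left(Q \right)} = \frac{2 Q}{-413 + Q}$
$\sqrt{-68021 + H{\left(502 \right)}} = \sqrt{-68021 + 2 \cdot 502 \frac{1}{-413 + 502}} = \sqrt{-68021 + 2 \cdot 502 \cdot \frac{1}{89}} = \sqrt{-68021 + \frac{1004}{89}} = \sqrt{- \frac{6052865}{89}} = \frac{i \sqrt{538704985}}{89}$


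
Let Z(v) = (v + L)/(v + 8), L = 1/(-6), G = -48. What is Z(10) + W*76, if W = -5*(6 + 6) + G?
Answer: -886405/108 ≈ -8207.5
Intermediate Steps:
L = -⅙ ≈ -0.16667
Z(v) = (-⅙ + v)/(8 + v) (Z(v) = (v - ⅙)/(v + 8) = (-⅙ + v)/(8 + v))
W = -108 (W = -5*(6 + 6) - 48 = -5*12 - 48 = -60 - 48 = -108)
Z(10) + W*76 = (-⅙ + 10)/(8 + 10) - 108*76 = (59/6)/18 - 8208 = (1/18)*(59/6) - 8208 = 59/108 - 8208 = -886405/108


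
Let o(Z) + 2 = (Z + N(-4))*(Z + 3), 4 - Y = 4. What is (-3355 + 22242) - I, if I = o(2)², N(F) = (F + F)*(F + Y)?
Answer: -9337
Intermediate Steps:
Y = 0 (Y = 4 - 1*4 = 4 - 4 = 0)
N(F) = 2*F² (N(F) = (F + F)*(F + 0) = (2*F)*F = 2*F²)
o(Z) = -2 + (3 + Z)*(32 + Z) (o(Z) = -2 + (Z + 2*(-4)²)*(Z + 3) = -2 + (Z + 2*16)*(3 + Z) = -2 + (Z + 32)*(3 + Z) = -2 + (32 + Z)*(3 + Z) = -2 + (3 + Z)*(32 + Z))
I = 28224 (I = (94 + 2² + 35*2)² = (94 + 4 + 70)² = 168² = 28224)
(-3355 + 22242) - I = (-3355 + 22242) - 1*28224 = 18887 - 28224 = -9337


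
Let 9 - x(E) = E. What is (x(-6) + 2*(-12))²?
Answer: 81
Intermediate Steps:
x(E) = 9 - E
(x(-6) + 2*(-12))² = ((9 - 1*(-6)) + 2*(-12))² = ((9 + 6) - 24)² = (15 - 24)² = (-9)² = 81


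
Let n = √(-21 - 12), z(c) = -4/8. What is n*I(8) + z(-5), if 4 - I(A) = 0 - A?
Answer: -½ + 12*I*√33 ≈ -0.5 + 68.935*I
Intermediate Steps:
z(c) = -½ (z(c) = -4*⅛ = -½)
I(A) = 4 + A (I(A) = 4 - (0 - A) = 4 - (-1)*A = 4 + A)
n = I*√33 (n = √(-33) = I*√33 ≈ 5.7446*I)
n*I(8) + z(-5) = (I*√33)*(4 + 8) - ½ = (I*√33)*12 - ½ = 12*I*√33 - ½ = -½ + 12*I*√33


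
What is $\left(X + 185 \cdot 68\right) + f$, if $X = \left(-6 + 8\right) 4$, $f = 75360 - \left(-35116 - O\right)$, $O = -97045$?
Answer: $26019$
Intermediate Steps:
$f = 13431$ ($f = 75360 - \left(-35116 - -97045\right) = 75360 - \left(-35116 + 97045\right) = 75360 - 61929 = 13431$)
$X = 8$ ($X = 2 \cdot 4 = 8$)
$\left(X + 185 \cdot 68\right) + f = \left(8 + 185 \cdot 68\right) + 13431 = \left(8 + 12580\right) + 13431 = 12588 + 13431 = 26019$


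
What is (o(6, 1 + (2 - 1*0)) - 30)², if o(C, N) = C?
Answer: 576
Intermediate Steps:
(o(6, 1 + (2 - 1*0)) - 30)² = (6 - 30)² = (-24)² = 576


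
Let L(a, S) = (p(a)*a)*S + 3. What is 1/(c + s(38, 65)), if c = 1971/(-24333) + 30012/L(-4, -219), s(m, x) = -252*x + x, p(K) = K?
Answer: -9465537/154512145318 ≈ -6.1261e-5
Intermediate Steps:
L(a, S) = 3 + S*a² (L(a, S) = (a*a)*S + 3 = a²*S + 3 = S*a² + 3 = 3 + S*a²)
s(m, x) = -251*x
c = -81909163/9465537 (c = 1971/(-24333) + 30012/(3 - 219*(-4)²) = 1971*(-1/24333) + 30012/(3 - 219*16) = -657/8111 + 30012/(3 - 3504) = -657/8111 + 30012/(-3501) = -657/8111 + 30012*(-1/3501) = -657/8111 - 10004/1167 = -81909163/9465537 ≈ -8.6534)
1/(c + s(38, 65)) = 1/(-81909163/9465537 - 251*65) = 1/(-81909163/9465537 - 16315) = 1/(-154512145318/9465537) = -9465537/154512145318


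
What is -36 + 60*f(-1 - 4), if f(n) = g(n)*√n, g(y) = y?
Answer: -36 - 300*I*√5 ≈ -36.0 - 670.82*I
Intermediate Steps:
f(n) = n^(3/2) (f(n) = n*√n = n^(3/2))
-36 + 60*f(-1 - 4) = -36 + 60*(-1 - 4)^(3/2) = -36 + 60*(-5)^(3/2) = -36 + 60*(-5*I*√5) = -36 - 300*I*√5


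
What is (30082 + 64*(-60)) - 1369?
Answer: 24873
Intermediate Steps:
(30082 + 64*(-60)) - 1369 = (30082 - 3840) - 1369 = 26242 - 1369 = 24873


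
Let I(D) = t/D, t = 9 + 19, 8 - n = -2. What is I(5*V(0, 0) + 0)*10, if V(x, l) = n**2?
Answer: 14/25 ≈ 0.56000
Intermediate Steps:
n = 10 (n = 8 - 1*(-2) = 8 + 2 = 10)
V(x, l) = 100 (V(x, l) = 10**2 = 100)
t = 28
I(D) = 28/D
I(5*V(0, 0) + 0)*10 = (28/(5*100 + 0))*10 = (28/(500 + 0))*10 = (28/500)*10 = (28*(1/500))*10 = (7/125)*10 = 14/25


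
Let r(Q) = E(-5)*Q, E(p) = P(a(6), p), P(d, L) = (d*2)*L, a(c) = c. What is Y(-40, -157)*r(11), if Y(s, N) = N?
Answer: 103620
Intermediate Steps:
P(d, L) = 2*L*d (P(d, L) = (2*d)*L = 2*L*d)
E(p) = 12*p (E(p) = 2*p*6 = 12*p)
r(Q) = -60*Q (r(Q) = (12*(-5))*Q = -60*Q)
Y(-40, -157)*r(11) = -(-9420)*11 = -157*(-660) = 103620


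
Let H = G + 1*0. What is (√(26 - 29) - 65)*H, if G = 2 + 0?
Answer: -130 + 2*I*√3 ≈ -130.0 + 3.4641*I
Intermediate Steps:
G = 2
H = 2 (H = 2 + 1*0 = 2 + 0 = 2)
(√(26 - 29) - 65)*H = (√(26 - 29) - 65)*2 = (√(-3) - 65)*2 = (I*√3 - 65)*2 = (-65 + I*√3)*2 = -130 + 2*I*√3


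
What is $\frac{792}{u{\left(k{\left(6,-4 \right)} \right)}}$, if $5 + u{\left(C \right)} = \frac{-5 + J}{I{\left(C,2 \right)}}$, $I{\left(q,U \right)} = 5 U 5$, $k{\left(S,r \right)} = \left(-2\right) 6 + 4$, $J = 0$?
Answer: $- \frac{2640}{17} \approx -155.29$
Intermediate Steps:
$k{\left(S,r \right)} = -8$ ($k{\left(S,r \right)} = -12 + 4 = -8$)
$I{\left(q,U \right)} = 25 U$
$u{\left(C \right)} = - \frac{51}{10}$ ($u{\left(C \right)} = -5 + \frac{-5 + 0}{25 \cdot 2} = -5 - \frac{5}{50} = -5 - \frac{1}{10} = - \frac{51}{10}$)
$\frac{792}{u{\left(k{\left(6,-4 \right)} \right)}} = \frac{792}{- \frac{51}{10}} = 792 \left(- \frac{10}{51}\right) = - \frac{2640}{17}$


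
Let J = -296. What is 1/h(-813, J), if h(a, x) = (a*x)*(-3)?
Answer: -1/721944 ≈ -1.3851e-6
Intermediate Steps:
h(a, x) = -3*a*x
1/h(-813, J) = 1/(-3*(-813)*(-296)) = 1/(-721944) = -1/721944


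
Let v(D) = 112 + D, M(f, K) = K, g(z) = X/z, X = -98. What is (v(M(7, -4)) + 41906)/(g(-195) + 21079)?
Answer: 8192730/4110503 ≈ 1.9931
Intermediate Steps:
g(z) = -98/z
(v(M(7, -4)) + 41906)/(g(-195) + 21079) = ((112 - 4) + 41906)/(-98/(-195) + 21079) = (108 + 41906)/(-98*(-1/195) + 21079) = 42014/(98/195 + 21079) = 42014/(4110503/195) = 42014*(195/4110503) = 8192730/4110503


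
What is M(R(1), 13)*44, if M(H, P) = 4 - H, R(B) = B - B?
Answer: 176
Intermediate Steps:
R(B) = 0
M(R(1), 13)*44 = (4 - 1*0)*44 = (4 + 0)*44 = 4*44 = 176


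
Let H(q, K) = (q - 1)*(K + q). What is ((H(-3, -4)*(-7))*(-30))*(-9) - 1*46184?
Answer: -99104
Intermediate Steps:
H(q, K) = (-1 + q)*(K + q)
((H(-3, -4)*(-7))*(-30))*(-9) - 1*46184 = ((((-3)**2 - 1*(-4) - 1*(-3) - 4*(-3))*(-7))*(-30))*(-9) - 1*46184 = (((9 + 4 + 3 + 12)*(-7))*(-30))*(-9) - 46184 = ((28*(-7))*(-30))*(-9) - 46184 = -196*(-30)*(-9) - 46184 = 5880*(-9) - 46184 = -52920 - 46184 = -99104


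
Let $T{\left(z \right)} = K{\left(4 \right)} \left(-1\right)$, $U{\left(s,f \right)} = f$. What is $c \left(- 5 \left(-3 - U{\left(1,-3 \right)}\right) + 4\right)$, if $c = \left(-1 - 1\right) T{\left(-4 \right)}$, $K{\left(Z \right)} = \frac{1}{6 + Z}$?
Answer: $\frac{4}{5} \approx 0.8$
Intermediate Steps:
$T{\left(z \right)} = - \frac{1}{10}$ ($T{\left(z \right)} = \frac{1}{6 + 4} \left(-1\right) = \frac{1}{10} \left(-1\right) = - \frac{1}{10}$)
$c = \frac{1}{5}$ ($c = \left(-1 - 1\right) \left(- \frac{1}{10}\right) = \left(-2\right) \left(- \frac{1}{10}\right) = \frac{1}{5} \approx 0.2$)
$c \left(- 5 \left(-3 - U{\left(1,-3 \right)}\right) + 4\right) = \frac{- 5 \left(-3 - -3\right) + 4}{5} = \frac{- 5 \left(-3 + 3\right) + 4}{5} = \frac{\left(-5\right) 0 + 4}{5} = \frac{0 + 4}{5} = \frac{1}{5} \cdot 4 = \frac{4}{5}$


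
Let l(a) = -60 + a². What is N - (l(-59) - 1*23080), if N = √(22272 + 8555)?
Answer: 19659 + √30827 ≈ 19835.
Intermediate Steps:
N = √30827 ≈ 175.58
N - (l(-59) - 1*23080) = √30827 - ((-60 + (-59)²) - 1*23080) = √30827 - ((-60 + 3481) - 23080) = √30827 - (3421 - 23080) = √30827 - 1*(-19659) = √30827 + 19659 = 19659 + √30827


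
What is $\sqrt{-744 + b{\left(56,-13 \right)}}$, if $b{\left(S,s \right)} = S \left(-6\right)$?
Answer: $6 i \sqrt{30} \approx 32.863 i$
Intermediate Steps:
$b{\left(S,s \right)} = - 6 S$
$\sqrt{-744 + b{\left(56,-13 \right)}} = \sqrt{-744 - 336} = \sqrt{-1080} = 6 i \sqrt{30}$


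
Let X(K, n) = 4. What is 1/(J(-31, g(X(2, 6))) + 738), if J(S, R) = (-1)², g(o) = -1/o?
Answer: 1/739 ≈ 0.0013532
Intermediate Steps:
J(S, R) = 1
1/(J(-31, g(X(2, 6))) + 738) = 1/(1 + 738) = 1/739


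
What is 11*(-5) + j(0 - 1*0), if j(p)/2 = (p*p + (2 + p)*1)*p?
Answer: -55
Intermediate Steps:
j(p) = 2*p*(2 + p + p²) (j(p) = 2*((p*p + (2 + p)*1)*p) = 2*((p² + (2 + p))*p) = 2*((2 + p + p²)*p) = 2*(p*(2 + p + p²)) = 2*p*(2 + p + p²))
11*(-5) + j(0 - 1*0) = 11*(-5) + 2*(0 - 1*0)*(2 + (0 - 1*0) + (0 - 1*0)²) = -55 + 2*(0 + 0)*(2 + (0 + 0) + (0 + 0)²) = -55 + 2*0*(2 + 0 + 0²) = -55 + 2*0*(2 + 0 + 0) = -55 + 2*0*2 = -55 + 0 = -55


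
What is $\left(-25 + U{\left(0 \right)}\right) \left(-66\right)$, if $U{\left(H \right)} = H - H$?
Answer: $1650$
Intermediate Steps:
$U{\left(H \right)} = 0$
$\left(-25 + U{\left(0 \right)}\right) \left(-66\right) = \left(-25 + 0\right) \left(-66\right) = \left(-25\right) \left(-66\right) = 1650$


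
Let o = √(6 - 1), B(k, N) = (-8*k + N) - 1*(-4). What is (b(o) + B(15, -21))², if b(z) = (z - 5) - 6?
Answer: (148 - √5)² ≈ 21247.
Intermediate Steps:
B(k, N) = 4 + N - 8*k (B(k, N) = (N - 8*k) + 4 = 4 + N - 8*k)
o = √5 ≈ 2.2361
b(z) = -11 + z (b(z) = (-5 + z) - 6 = -11 + z)
(b(o) + B(15, -21))² = ((-11 + √5) + (4 - 21 - 8*15))² = ((-11 + √5) + (4 - 21 - 120))² = ((-11 + √5) - 137)² = (-148 + √5)²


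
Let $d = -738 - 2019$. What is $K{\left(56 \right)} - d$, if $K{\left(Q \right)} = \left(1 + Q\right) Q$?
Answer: $5949$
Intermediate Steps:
$K{\left(Q \right)} = Q \left(1 + Q\right)$
$d = -2757$ ($d = -738 - 2019 = -2757$)
$K{\left(56 \right)} - d = 56 \left(1 + 56\right) - -2757 = 56 \cdot 57 + 2757 = 3192 + 2757 = 5949$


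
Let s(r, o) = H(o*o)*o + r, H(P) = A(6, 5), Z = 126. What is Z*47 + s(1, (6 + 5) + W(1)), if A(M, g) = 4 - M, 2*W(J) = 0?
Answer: 5901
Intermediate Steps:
W(J) = 0 (W(J) = (1/2)*0 = 0)
H(P) = -2 (H(P) = 4 - 1*6 = 4 - 6 = -2)
s(r, o) = r - 2*o (s(r, o) = -2*o + r = r - 2*o)
Z*47 + s(1, (6 + 5) + W(1)) = 126*47 + (1 - 2*((6 + 5) + 0)) = 5922 + (1 - 2*(11 + 0)) = 5922 + (1 - 2*11) = 5922 + (1 - 22) = 5922 - 21 = 5901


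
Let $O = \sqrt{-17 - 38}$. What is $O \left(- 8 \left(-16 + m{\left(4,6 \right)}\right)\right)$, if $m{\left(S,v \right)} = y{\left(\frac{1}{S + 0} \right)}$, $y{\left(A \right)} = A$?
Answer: $126 i \sqrt{55} \approx 934.44 i$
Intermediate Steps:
$m{\left(S,v \right)} = \frac{1}{S}$ ($m{\left(S,v \right)} = \frac{1}{S + 0} = \frac{1}{S}$)
$O = i \sqrt{55}$ ($O = \sqrt{-55} = i \sqrt{55} \approx 7.4162 i$)
$O \left(- 8 \left(-16 + m{\left(4,6 \right)}\right)\right) = i \sqrt{55} \left(- 8 \left(-16 + \frac{1}{4}\right)\right) = i \sqrt{55} \left(\left(-8\right) \left(- \frac{63}{4}\right)\right) = i \sqrt{55} \cdot 126 = 126 i \sqrt{55}$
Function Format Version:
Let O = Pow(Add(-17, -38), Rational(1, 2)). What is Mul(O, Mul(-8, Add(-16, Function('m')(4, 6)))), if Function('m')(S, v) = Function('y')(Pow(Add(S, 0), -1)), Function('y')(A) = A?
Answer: Mul(126, I, Pow(55, Rational(1, 2))) ≈ Mul(934.44, I)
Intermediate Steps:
Function('m')(S, v) = Pow(S, -1) (Function('m')(S, v) = Pow(Add(S, 0), -1) = Pow(S, -1))
O = Mul(I, Pow(55, Rational(1, 2))) (O = Pow(-55, Rational(1, 2)) = Mul(I, Pow(55, Rational(1, 2))) ≈ Mul(7.4162, I))
Mul(O, Mul(-8, Add(-16, Function('m')(4, 6)))) = Mul(Mul(I, Pow(55, Rational(1, 2))), Mul(-8, Add(-16, Pow(4, -1)))) = Mul(Mul(I, Pow(55, Rational(1, 2))), Mul(-8, Add(-16, Rational(1, 4)))) = Mul(Mul(I, Pow(55, Rational(1, 2))), Mul(-8, Rational(-63, 4))) = Mul(Mul(I, Pow(55, Rational(1, 2))), 126) = Mul(126, I, Pow(55, Rational(1, 2)))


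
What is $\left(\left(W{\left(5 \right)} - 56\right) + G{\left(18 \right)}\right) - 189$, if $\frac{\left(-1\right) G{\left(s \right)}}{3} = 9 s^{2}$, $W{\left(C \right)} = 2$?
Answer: $-8991$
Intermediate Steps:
$G{\left(s \right)} = - 27 s^{2}$ ($G{\left(s \right)} = - 3 \cdot 9 s^{2} = - 27 s^{2}$)
$\left(\left(W{\left(5 \right)} - 56\right) + G{\left(18 \right)}\right) - 189 = \left(\left(2 - 56\right) - 27 \cdot 18^{2}\right) - 189 = \left(-54 - 8748\right) - 189 = -8802 - 189 = -8991$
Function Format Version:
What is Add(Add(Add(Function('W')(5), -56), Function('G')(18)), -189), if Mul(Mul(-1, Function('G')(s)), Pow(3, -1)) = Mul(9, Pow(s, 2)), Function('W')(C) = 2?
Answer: -8991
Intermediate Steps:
Function('G')(s) = Mul(-27, Pow(s, 2)) (Function('G')(s) = Mul(-3, Mul(9, Pow(s, 2))) = Mul(-27, Pow(s, 2)))
Add(Add(Add(Function('W')(5), -56), Function('G')(18)), -189) = Add(Add(Add(2, -56), Mul(-27, Pow(18, 2))), -189) = Add(Add(-54, Mul(-27, 324)), -189) = Add(Add(-54, -8748), -189) = Add(-8802, -189) = -8991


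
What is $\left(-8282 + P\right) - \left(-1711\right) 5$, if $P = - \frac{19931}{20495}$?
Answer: $\frac{5575204}{20495} \approx 272.03$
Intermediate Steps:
$P = - \frac{19931}{20495}$ ($P = \left(-19931\right) \frac{1}{20495} = - \frac{19931}{20495} \approx -0.97248$)
$\left(-8282 + P\right) - \left(-1711\right) 5 = \left(-8282 - \frac{19931}{20495}\right) - \left(-1711\right) 5 = - \frac{169759521}{20495} - -8555 = - \frac{169759521}{20495} + 8555 = \frac{5575204}{20495}$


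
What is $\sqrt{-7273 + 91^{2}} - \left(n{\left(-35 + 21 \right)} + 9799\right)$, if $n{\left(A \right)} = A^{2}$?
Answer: $-9995 + 12 \sqrt{7} \approx -9963.3$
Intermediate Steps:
$\sqrt{-7273 + 91^{2}} - \left(n{\left(-35 + 21 \right)} + 9799\right) = \sqrt{-7273 + 91^{2}} - \left(\left(-35 + 21\right)^{2} + 9799\right) = \sqrt{-7273 + 8281} - \left(\left(-14\right)^{2} + 9799\right) = \sqrt{1008} - \left(196 + 9799\right) = 12 \sqrt{7} - 9995 = -9995 + 12 \sqrt{7}$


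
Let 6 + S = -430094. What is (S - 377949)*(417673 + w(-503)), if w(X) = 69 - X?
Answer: -337962454005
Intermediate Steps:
S = -430100 (S = -6 - 430094 = -430100)
(S - 377949)*(417673 + w(-503)) = (-430100 - 377949)*(417673 + (69 - 1*(-503))) = -808049*(417673 + (69 + 503)) = -808049*(417673 + 572) = -808049*418245 = -337962454005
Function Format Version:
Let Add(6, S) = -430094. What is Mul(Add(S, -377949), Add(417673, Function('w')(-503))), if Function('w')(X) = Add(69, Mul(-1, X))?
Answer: -337962454005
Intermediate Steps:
S = -430100 (S = Add(-6, -430094) = -430100)
Mul(Add(S, -377949), Add(417673, Function('w')(-503))) = Mul(Add(-430100, -377949), Add(417673, Add(69, Mul(-1, -503)))) = Mul(-808049, Add(417673, Add(69, 503))) = Mul(-808049, Add(417673, 572)) = Mul(-808049, 418245) = -337962454005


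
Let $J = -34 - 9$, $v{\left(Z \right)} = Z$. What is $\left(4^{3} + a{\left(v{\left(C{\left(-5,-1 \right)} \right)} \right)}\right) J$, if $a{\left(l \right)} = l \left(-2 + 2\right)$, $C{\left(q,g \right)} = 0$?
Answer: $-2752$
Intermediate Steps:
$J = -43$
$a{\left(l \right)} = 0$ ($a{\left(l \right)} = l 0 = 0$)
$\left(4^{3} + a{\left(v{\left(C{\left(-5,-1 \right)} \right)} \right)}\right) J = \left(4^{3} + 0\right) \left(-43\right) = \left(64 + 0\right) \left(-43\right) = 64 \left(-43\right) = -2752$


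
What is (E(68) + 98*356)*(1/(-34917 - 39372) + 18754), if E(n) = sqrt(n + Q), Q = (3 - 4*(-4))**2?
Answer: 48606516493640/74289 + 1393215905*sqrt(429)/74289 ≈ 6.5468e+8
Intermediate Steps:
Q = 361 (Q = (3 + 16)**2 = 19**2 = 361)
E(n) = sqrt(361 + n) (E(n) = sqrt(n + 361) = sqrt(361 + n))
(E(68) + 98*356)*(1/(-34917 - 39372) + 18754) = (sqrt(361 + 68) + 98*356)*(1/(-34917 - 39372) + 18754) = (sqrt(429) + 34888)*(1/(-74289) + 18754) = (34888 + sqrt(429))*(-1/74289 + 18754) = (34888 + sqrt(429))*(1393215905/74289) = 48606516493640/74289 + 1393215905*sqrt(429)/74289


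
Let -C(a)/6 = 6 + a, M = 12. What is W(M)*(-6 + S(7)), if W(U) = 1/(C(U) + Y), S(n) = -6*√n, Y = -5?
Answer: 6/113 + 6*√7/113 ≈ 0.19358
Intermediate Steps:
C(a) = -36 - 6*a (C(a) = -6*(6 + a) = -36 - 6*a)
W(U) = 1/(-41 - 6*U) (W(U) = 1/((-36 - 6*U) - 5) = 1/(-41 - 6*U))
W(M)*(-6 + S(7)) = (-1/(41 + 6*12))*(-6 - 6*√7) = (-1/(41 + 72))*(-6 - 6*√7) = (-1/113)*(-6 - 6*√7) = (-1*1/113)*(-6 - 6*√7) = -(-6 - 6*√7)/113 = 6/113 + 6*√7/113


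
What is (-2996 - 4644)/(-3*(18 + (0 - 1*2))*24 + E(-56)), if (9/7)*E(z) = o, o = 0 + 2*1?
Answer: 34380/5177 ≈ 6.6409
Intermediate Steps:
o = 2 (o = 0 + 2 = 2)
E(z) = 14/9 (E(z) = (7/9)*2 = 14/9)
(-2996 - 4644)/(-3*(18 + (0 - 1*2))*24 + E(-56)) = (-2996 - 4644)/(-3*(18 + (0 - 1*2))*24 + 14/9) = -7640/(-3*(18 + (0 - 2))*24 + 14/9) = -7640/(-3*(18 - 2)*24 + 14/9) = -7640/(-48*24 + 14/9) = -7640/(-3*384 + 14/9) = -7640/(-1152 + 14/9) = -7640/(-10354/9) = -7640*(-9/10354) = 34380/5177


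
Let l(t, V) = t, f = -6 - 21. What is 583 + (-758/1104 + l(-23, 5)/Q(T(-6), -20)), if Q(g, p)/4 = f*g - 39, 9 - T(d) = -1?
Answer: 33109069/56856 ≈ 582.33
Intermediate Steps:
f = -27
T(d) = 10 (T(d) = 9 - 1*(-1) = 9 + 1 = 10)
Q(g, p) = -156 - 108*g (Q(g, p) = 4*(-27*g - 39) = 4*(-39 - 27*g) = -156 - 108*g)
583 + (-758/1104 + l(-23, 5)/Q(T(-6), -20)) = 583 + (-758/1104 - 23/(-156 - 108*10)) = 583 + (-758*1/1104 - 23/(-156 - 1080)) = 583 + (-379/552 - 23/(-1236)) = 583 + (-379/552 - 23*(-1/1236)) = 583 + (-379/552 + 23/1236) = 583 - 37979/56856 = 33109069/56856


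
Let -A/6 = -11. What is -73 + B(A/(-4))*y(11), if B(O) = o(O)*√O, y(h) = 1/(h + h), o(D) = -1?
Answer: -73 - I*√66/44 ≈ -73.0 - 0.18464*I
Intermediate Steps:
A = 66 (A = -6*(-11) = 66)
y(h) = 1/(2*h)
B(O) = -√O
-73 + B(A/(-4))*y(11) = -73 + (-√(66/(-4)))*((½)/11) = -73 + (-√(66*(-¼)))*((½)*(1/11)) = -73 - √(-33/2)*(1/22) = -73 - I*√66/2*(1/22) = -73 - I*√66/44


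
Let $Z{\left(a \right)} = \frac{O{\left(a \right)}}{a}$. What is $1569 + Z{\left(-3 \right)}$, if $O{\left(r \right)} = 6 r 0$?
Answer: $1569$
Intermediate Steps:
$O{\left(r \right)} = 0$
$Z{\left(a \right)} = 0$ ($Z{\left(a \right)} = \frac{0}{a} = 0$)
$1569 + Z{\left(-3 \right)} = 1569 + 0 = 1569$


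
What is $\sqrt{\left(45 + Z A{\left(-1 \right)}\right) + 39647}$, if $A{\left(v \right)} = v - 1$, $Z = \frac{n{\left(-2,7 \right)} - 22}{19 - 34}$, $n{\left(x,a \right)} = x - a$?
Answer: $\frac{\sqrt{8929770}}{15} \approx 199.22$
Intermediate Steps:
$Z = \frac{31}{15}$ ($Z = \frac{\left(-2 - 7\right) - 22}{19 - 34} = \frac{\left(-2 - 7\right) - 22}{-15} = \left(-9 - 22\right) \left(- \frac{1}{15}\right) = \left(-31\right) \left(- \frac{1}{15}\right) = \frac{31}{15} \approx 2.0667$)
$A{\left(v \right)} = -1 + v$
$\sqrt{\left(45 + Z A{\left(-1 \right)}\right) + 39647} = \sqrt{\left(45 + \frac{31 \left(-1 - 1\right)}{15}\right) + 39647} = \sqrt{\left(45 + \frac{31}{15} \left(-2\right)\right) + 39647} = \sqrt{\left(45 - \frac{62}{15}\right) + 39647} = \sqrt{\frac{613}{15} + 39647} = \sqrt{\frac{595318}{15}} = \frac{\sqrt{8929770}}{15}$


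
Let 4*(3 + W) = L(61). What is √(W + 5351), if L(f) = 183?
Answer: 5*√863/2 ≈ 73.442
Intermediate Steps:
W = 171/4 (W = -3 + (¼)*183 = -3 + 183/4 = 171/4 ≈ 42.750)
√(W + 5351) = √(171/4 + 5351) = √(21575/4) = 5*√863/2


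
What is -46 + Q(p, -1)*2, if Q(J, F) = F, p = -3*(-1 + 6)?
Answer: -48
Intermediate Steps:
p = -15 (p = -3*5 = -15)
-46 + Q(p, -1)*2 = -46 - 1*2 = -46 - 2 = -48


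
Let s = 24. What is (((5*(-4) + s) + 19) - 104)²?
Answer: 6561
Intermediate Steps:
(((5*(-4) + s) + 19) - 104)² = (((5*(-4) + 24) + 19) - 104)² = (((-20 + 24) + 19) - 104)² = ((4 + 19) - 104)² = (23 - 104)² = (-81)² = 6561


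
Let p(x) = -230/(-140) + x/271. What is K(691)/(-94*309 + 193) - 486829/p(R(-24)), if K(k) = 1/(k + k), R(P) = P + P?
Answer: -73650005944254757/221744018606 ≈ -3.3214e+5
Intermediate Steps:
R(P) = 2*P
K(k) = 1/(2*k)
p(x) = 23/14 + x/271 (p(x) = -230*(-1/140) + x*(1/271) = 23/14 + x/271)
K(691)/(-94*309 + 193) - 486829/p(R(-24)) = ((½)/691)/(-94*309 + 193) - 486829/(23/14 + (2*(-24))/271) = ((½)*(1/691))/(-29046 + 193) - 486829/(23/14 + (1/271)*(-48)) = (1/1382)/(-28853) - 486829/(23/14 - 48/271) = (1/1382)*(-1/28853) - 486829/5561/3794 = -1/39874846 - 486829*3794/5561 = -1/39874846 - 1847029226/5561 = -73650005944254757/221744018606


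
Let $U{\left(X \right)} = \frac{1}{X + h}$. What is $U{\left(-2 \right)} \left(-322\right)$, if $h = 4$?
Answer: $-161$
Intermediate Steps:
$U{\left(X \right)} = \frac{1}{4 + X}$ ($U{\left(X \right)} = \frac{1}{X + 4} = \frac{1}{4 + X}$)
$U{\left(-2 \right)} \left(-322\right) = \frac{1}{4 - 2} \left(-322\right) = \frac{1}{2} \left(-322\right) = -161$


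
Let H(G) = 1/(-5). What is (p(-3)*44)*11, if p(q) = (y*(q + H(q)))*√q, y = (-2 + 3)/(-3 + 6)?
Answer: -7744*I*√3/15 ≈ -894.2*I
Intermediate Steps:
y = ⅓ (y = 1/3 = 1*(⅓) = ⅓ ≈ 0.33333)
H(G) = -⅕ (H(G) = 1*(-⅕) = -⅕)
p(q) = √q*(-1/15 + q/3) (p(q) = ((q - ⅕)/3)*√q = ((-⅕ + q)/3)*√q = (-1/15 + q/3)*√q = √q*(-1/15 + q/3))
(p(-3)*44)*11 = ((√(-3)*(-1 + 5*(-3))/15)*44)*11 = (((I*√3)*(-1 - 15)/15)*44)*11 = (((1/15)*(I*√3)*(-16))*44)*11 = (-16*I*√3/15*44)*11 = -704*I*√3/15*11 = -7744*I*√3/15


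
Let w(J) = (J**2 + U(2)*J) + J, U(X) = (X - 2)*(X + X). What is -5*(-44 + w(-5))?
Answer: 120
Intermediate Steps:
U(X) = 2*X*(-2 + X) (U(X) = (-2 + X)*(2*X) = 2*X*(-2 + X))
w(J) = J + J**2 (w(J) = (J**2 + (2*2*(-2 + 2))*J) + J = (J**2 + (2*2*0)*J) + J = (J**2 + 0*J) + J = (J**2 + 0) + J = J**2 + J = J + J**2)
-5*(-44 + w(-5)) = -5*(-44 - 5*(1 - 5)) = -5*(-44 - 5*(-4)) = -5*(-44 + 20) = -5*(-24) = 120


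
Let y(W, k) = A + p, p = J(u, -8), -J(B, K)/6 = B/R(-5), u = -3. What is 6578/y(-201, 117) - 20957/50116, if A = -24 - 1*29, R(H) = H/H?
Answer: -330396543/1754060 ≈ -188.36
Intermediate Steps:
R(H) = 1
J(B, K) = -6*B (J(B, K) = -6*B/1 = -6*B)
p = 18 (p = -6*(-3) = 18)
A = -53 (A = -24 - 29 = -53)
y(W, k) = -35 (y(W, k) = -53 + 18 = -35)
6578/y(-201, 117) - 20957/50116 = 6578/(-35) - 20957/50116 = 6578*(-1/35) - 20957*1/50116 = -6578/35 - 20957/50116 = -330396543/1754060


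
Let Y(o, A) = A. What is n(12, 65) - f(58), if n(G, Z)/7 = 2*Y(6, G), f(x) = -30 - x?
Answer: 256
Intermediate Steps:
n(G, Z) = 14*G (n(G, Z) = 7*(2*G) = 14*G)
n(12, 65) - f(58) = 14*12 - (-30 - 1*58) = 168 - (-30 - 58) = 168 - 1*(-88) = 168 + 88 = 256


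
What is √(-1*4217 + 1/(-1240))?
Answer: 3*I*√180112790/620 ≈ 64.938*I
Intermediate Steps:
√(-1*4217 + 1/(-1240)) = √(-4217 - 1/1240) = √(-5229081/1240) = 3*I*√180112790/620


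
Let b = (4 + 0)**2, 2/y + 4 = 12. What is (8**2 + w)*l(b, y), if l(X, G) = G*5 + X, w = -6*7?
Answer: 759/2 ≈ 379.50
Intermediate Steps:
w = -42
y = 1/4 (y = 2/(-4 + 12) = 2/8 = 2*(1/8) = 1/4 ≈ 0.25000)
b = 16 (b = 4**2 = 16)
l(X, G) = X + 5*G (l(X, G) = 5*G + X = X + 5*G)
(8**2 + w)*l(b, y) = (8**2 - 42)*(16 + 5*(1/4)) = (64 - 42)*(16 + 5/4) = 22*(69/4) = 759/2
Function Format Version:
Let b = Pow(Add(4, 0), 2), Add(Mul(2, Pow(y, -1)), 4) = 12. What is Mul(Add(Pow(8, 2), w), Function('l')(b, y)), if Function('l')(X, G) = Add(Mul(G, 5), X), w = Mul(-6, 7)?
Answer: Rational(759, 2) ≈ 379.50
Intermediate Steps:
w = -42
y = Rational(1, 4) (y = Mul(2, Pow(Add(-4, 12), -1)) = Mul(2, Pow(8, -1)) = Mul(2, Rational(1, 8)) = Rational(1, 4) ≈ 0.25000)
b = 16 (b = Pow(4, 2) = 16)
Function('l')(X, G) = Add(X, Mul(5, G)) (Function('l')(X, G) = Add(Mul(5, G), X) = Add(X, Mul(5, G)))
Mul(Add(Pow(8, 2), w), Function('l')(b, y)) = Mul(Add(Pow(8, 2), -42), Add(16, Mul(5, Rational(1, 4)))) = Mul(Add(64, -42), Add(16, Rational(5, 4))) = Mul(22, Rational(69, 4)) = Rational(759, 2)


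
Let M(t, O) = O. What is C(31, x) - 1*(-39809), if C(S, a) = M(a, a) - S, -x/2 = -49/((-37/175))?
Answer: 1454636/37 ≈ 39315.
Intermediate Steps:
x = -17150/37 (x = -(-98)/((-37/175)) = -(-98)/((-37*1/175)) = -(-98)/(-37/175) = -(-98)*(-175)/37 = -2*8575/37 = -17150/37 ≈ -463.51)
C(S, a) = a - S
C(31, x) - 1*(-39809) = (-17150/37 - 1*31) - 1*(-39809) = (-17150/37 - 31) + 39809 = -18297/37 + 39809 = 1454636/37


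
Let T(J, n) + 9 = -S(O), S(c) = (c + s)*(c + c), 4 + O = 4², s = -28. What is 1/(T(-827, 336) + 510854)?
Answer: 1/511229 ≈ 1.9561e-6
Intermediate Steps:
O = 12 (O = -4 + 4² = -4 + 16 = 12)
S(c) = 2*c*(-28 + c) (S(c) = (c - 28)*(c + c) = (-28 + c)*(2*c) = 2*c*(-28 + c))
T(J, n) = 375 (T(J, n) = -9 - 2*12*(-28 + 12) = -9 - 2*12*(-16) = -9 - 1*(-384) = -9 + 384 = 375)
1/(T(-827, 336) + 510854) = 1/(375 + 510854) = 1/511229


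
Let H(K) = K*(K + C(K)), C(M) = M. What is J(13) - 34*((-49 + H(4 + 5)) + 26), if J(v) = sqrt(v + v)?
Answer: -4726 + sqrt(26) ≈ -4720.9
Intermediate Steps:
H(K) = 2*K**2 (H(K) = K*(K + K) = K*(2*K) = 2*K**2)
J(v) = sqrt(2)*sqrt(v) (J(v) = sqrt(2*v) = sqrt(2)*sqrt(v))
J(13) - 34*((-49 + H(4 + 5)) + 26) = sqrt(2)*sqrt(13) - 34*((-49 + 2*(4 + 5)**2) + 26) = sqrt(26) - 34*((-49 + 2*9**2) + 26) = sqrt(26) - 34*((-49 + 2*81) + 26) = sqrt(26) - 34*((-49 + 162) + 26) = sqrt(26) - 34*(113 + 26) = sqrt(26) - 34*139 = sqrt(26) - 4726 = -4726 + sqrt(26)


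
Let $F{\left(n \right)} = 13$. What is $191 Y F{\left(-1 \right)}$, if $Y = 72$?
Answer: $178776$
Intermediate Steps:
$191 Y F{\left(-1 \right)} = 191 \cdot 72 \cdot 13 = 13752 \cdot 13 = 178776$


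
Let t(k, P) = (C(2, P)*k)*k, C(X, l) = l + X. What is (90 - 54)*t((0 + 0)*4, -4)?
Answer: 0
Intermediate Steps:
C(X, l) = X + l
t(k, P) = k²*(2 + P) (t(k, P) = ((2 + P)*k)*k = (k*(2 + P))*k = k²*(2 + P))
(90 - 54)*t((0 + 0)*4, -4) = (90 - 54)*(((0 + 0)*4)²*(2 - 4)) = 36*((0*4)²*(-2)) = 36*(0²*(-2)) = 36*(0*(-2)) = 36*0 = 0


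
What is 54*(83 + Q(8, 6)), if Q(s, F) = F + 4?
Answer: 5022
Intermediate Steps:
Q(s, F) = 4 + F
54*(83 + Q(8, 6)) = 54*(83 + (4 + 6)) = 54*(83 + 10) = 54*93 = 5022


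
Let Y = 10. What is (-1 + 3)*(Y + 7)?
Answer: 34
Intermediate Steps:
(-1 + 3)*(Y + 7) = (-1 + 3)*(10 + 7) = 2*17 = 34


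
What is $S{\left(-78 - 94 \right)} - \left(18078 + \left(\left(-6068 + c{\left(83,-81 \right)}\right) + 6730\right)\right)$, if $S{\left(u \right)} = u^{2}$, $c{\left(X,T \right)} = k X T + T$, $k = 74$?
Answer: $508427$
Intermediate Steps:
$c{\left(X,T \right)} = T + 74 T X$ ($c{\left(X,T \right)} = 74 X T + T = 74 T X + T = T + 74 T X$)
$S{\left(-78 - 94 \right)} - \left(18078 + \left(\left(-6068 + c{\left(83,-81 \right)}\right) + 6730\right)\right) = \left(-78 - 94\right)^{2} - \left(18078 + \left(\left(-6068 - 81 \left(1 + 74 \cdot 83\right)\right) + 6730\right)\right) = \left(-78 - 94\right)^{2} - \left(18078 + \left(\left(-6068 - 81 \left(1 + 6142\right)\right) + 6730\right)\right) = \left(-172\right)^{2} - \left(18078 + \left(\left(-6068 - 497583\right) + 6730\right)\right) = 29584 - \left(18078 + \left(\left(-6068 - 497583\right) + 6730\right)\right) = 29584 - \left(18078 + \left(-503651 + 6730\right)\right) = 29584 - \left(18078 - 496921\right) = 29584 - -478843 = 29584 + 478843 = 508427$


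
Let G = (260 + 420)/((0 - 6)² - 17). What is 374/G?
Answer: 209/20 ≈ 10.450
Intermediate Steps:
G = 680/19 (G = 680/((-6)² - 17) = 680/(36 - 17) = 680/19 ≈ 35.789)
374/G = 374/(680/19) = 374*(19/680) = 209/20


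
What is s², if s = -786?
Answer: 617796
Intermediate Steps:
s² = (-786)² = 617796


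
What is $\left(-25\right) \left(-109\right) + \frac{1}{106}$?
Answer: $\frac{288851}{106} \approx 2725.0$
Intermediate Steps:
$\left(-25\right) \left(-109\right) + \frac{1}{106} = 2725 + \frac{1}{106} = \frac{288851}{106}$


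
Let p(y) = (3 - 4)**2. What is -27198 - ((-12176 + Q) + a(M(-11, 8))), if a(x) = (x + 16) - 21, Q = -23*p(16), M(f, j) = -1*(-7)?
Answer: -15001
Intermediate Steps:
p(y) = 1 (p(y) = (-1)**2 = 1)
M(f, j) = 7
Q = -23 (Q = -23*1 = -23)
a(x) = -5 + x (a(x) = (16 + x) - 21 = -5 + x)
-27198 - ((-12176 + Q) + a(M(-11, 8))) = -27198 - ((-12176 - 23) + (-5 + 7)) = -27198 - (-12199 + 2) = -27198 - 1*(-12197) = -27198 + 12197 = -15001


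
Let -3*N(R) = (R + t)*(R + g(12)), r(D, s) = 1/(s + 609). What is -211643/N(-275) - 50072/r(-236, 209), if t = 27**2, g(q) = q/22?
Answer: -56139334773115/1370626 ≈ -4.0959e+7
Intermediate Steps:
g(q) = q/22 (g(q) = q*(1/22) = q/22)
r(D, s) = 1/(609 + s)
t = 729
N(R) = -(729 + R)*(6/11 + R)/3 (N(R) = -(R + 729)*(R + (1/22)*12)/3 = -(729 + R)*(R + 6/11)/3 = -(729 + R)*(6/11 + R)/3)
-211643/N(-275) - 50072/r(-236, 209) = -211643/(-1458/11 - 2675/11*(-275) - 1/3*(-275)**2) - 50072/(1/(609 + 209)) = -211643/(-1458/11 + 66875 - 1/3*75625) - 50072/(1/818) = -211643/(-1458/11 + 66875 - 75625/3) - 50072/1/818 = -211643/1370626/33 - 50072*818 = -211643*33/1370626 - 40958896 = -6984219/1370626 - 40958896 = -56139334773115/1370626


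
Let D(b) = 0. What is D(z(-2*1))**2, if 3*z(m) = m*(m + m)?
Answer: 0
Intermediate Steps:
z(m) = 2*m**2/3 (z(m) = (m*(m + m))/3 = (m*(2*m))/3 = (2*m**2)/3 = 2*m**2/3)
D(z(-2*1))**2 = 0**2 = 0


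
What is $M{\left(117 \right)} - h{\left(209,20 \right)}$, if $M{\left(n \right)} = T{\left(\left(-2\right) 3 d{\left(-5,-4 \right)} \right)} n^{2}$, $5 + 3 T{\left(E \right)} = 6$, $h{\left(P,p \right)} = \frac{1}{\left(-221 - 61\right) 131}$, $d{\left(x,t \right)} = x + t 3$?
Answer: $\frac{168566347}{36942} \approx 4563.0$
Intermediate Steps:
$d{\left(x,t \right)} = x + 3 t$
$h{\left(P,p \right)} = - \frac{1}{36942}$ ($h{\left(P,p \right)} = \frac{1}{-282} \cdot \frac{1}{131} = \left(- \frac{1}{282}\right) \frac{1}{131} = - \frac{1}{36942}$)
$T{\left(E \right)} = \frac{1}{3}$ ($T{\left(E \right)} = - \frac{5}{3} + \frac{1}{3} \cdot 6 = - \frac{5}{3} + 2 = \frac{1}{3}$)
$M{\left(n \right)} = \frac{n^{2}}{3}$
$M{\left(117 \right)} - h{\left(209,20 \right)} = \frac{117^{2}}{3} - - \frac{1}{36942} = \frac{1}{3} \cdot 13689 + \frac{1}{36942} = 4563 + \frac{1}{36942} = \frac{168566347}{36942}$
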